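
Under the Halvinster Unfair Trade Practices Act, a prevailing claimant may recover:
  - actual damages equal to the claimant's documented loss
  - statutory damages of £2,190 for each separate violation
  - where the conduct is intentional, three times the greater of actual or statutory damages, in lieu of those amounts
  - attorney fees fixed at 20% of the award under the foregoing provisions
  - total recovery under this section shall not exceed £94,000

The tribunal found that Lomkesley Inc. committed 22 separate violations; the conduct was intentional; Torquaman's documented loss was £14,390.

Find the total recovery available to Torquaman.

Statutory damages: 22 × £2,190 = £48,180
Greater of actual damages (£14,390) or statutory damages (£48,180): £48,180
Trebled: 3 × £48,180 = £144,540
Attorney fees: 20% of £144,540 = £28,908
Total before cap: £144,540 + £28,908 = £173,448
Cap at £94,000: £173,448 exceeds the cap → £94,000

£94,000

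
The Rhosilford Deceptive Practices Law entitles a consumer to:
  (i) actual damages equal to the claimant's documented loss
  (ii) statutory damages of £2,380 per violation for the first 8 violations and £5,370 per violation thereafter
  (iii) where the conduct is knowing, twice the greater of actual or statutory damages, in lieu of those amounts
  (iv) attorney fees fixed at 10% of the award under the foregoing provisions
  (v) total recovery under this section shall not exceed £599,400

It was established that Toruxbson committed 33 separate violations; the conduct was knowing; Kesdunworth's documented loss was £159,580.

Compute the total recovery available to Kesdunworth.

£351,076

First 8 violations: 8 × £2,380 = £19,040
Remaining violations: (33 − 8) × £5,370 = £134,250
Statutory damages: £19,040 + £134,250 = £153,290
Greater of actual damages (£159,580) or statutory damages (£153,290): £159,580
Doubled: 2 × £159,580 = £319,160
Attorney fees: 10% of £319,160 = £31,916
Total before cap: £319,160 + £31,916 = £351,076
Cap at £599,400: £351,076 is within the cap, no reduction.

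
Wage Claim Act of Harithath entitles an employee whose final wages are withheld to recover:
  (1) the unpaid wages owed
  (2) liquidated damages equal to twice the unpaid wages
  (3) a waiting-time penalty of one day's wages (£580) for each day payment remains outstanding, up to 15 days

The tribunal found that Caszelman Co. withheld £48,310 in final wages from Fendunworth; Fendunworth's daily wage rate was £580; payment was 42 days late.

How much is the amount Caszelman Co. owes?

Total award: £153,630

Doubled: 2 × £48,310 = £96,620
Penalty days: min(42, 15) = 15
Waiting-time penalty: 15 × £580 = £8,700
Total award: £48,310 + £96,620 + £8,700 = £153,630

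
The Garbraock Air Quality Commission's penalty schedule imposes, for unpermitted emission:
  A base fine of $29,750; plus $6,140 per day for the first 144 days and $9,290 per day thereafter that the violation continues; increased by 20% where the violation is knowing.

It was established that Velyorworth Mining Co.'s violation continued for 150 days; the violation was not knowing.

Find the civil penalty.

$969,650

First 144 days: 144 × $6,140 = $884,160
Remaining days: (150 − 144) × $9,290 = $55,740
Per-day component: $884,160 + $55,740 = $939,900
Base plus per-day: $29,750 + $939,900 = $969,650
The violation was not knowing: no 20% increase.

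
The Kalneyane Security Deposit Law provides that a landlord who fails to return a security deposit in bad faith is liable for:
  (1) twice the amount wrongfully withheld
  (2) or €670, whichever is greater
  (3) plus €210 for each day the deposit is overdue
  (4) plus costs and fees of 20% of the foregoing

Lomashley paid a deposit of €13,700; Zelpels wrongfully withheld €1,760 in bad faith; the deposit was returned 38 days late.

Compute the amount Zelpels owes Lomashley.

€13,800

Doubled: 2 × €1,760 = €3,520
Minimum €670: €3,520 meets the minimum, no increase.
Late-return penalty: 38 × €210 = €7,980
Damages plus late penalty: €3,520 + €7,980 = €11,500
Costs and fees: 20% of €11,500 = €2,300
Total recovery: €11,500 + €2,300 = €13,800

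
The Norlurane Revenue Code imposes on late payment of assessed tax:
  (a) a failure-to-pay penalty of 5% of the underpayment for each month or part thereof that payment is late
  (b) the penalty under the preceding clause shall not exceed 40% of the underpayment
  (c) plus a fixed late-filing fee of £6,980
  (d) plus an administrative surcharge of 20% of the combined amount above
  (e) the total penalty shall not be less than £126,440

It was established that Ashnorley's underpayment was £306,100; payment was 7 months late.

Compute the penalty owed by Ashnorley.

£136,938

Accrued rate: 5% × 7 = 35%, capped at 40% → 35%
Failure-to-pay penalty: 35% of £306,100 = £107,135
Penalty before surcharge: £107,135 + £6,980 = £114,115
Administrative surcharge: 20% of £114,115 = £22,823
Total penalty: £114,115 + £22,823 = £136,938
Minimum £126,440: £136,938 meets the minimum, no increase.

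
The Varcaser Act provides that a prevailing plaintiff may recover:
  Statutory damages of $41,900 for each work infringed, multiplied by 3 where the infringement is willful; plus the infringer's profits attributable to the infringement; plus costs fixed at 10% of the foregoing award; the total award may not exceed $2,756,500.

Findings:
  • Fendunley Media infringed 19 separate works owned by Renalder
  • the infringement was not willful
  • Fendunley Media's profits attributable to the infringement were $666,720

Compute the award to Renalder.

Statutory damages: 19 × $41,900 = $796,100
Infringement not willful: no ×3 enhancement.
Combined award: $796,100 + $666,720 = $1,462,820
Costs: 10% of $1,462,820 = $146,282
Award plus costs: $1,462,820 + $146,282 = $1,609,102
Cap at $2,756,500: $1,609,102 is within the cap, no reduction.

Award: $1,609,102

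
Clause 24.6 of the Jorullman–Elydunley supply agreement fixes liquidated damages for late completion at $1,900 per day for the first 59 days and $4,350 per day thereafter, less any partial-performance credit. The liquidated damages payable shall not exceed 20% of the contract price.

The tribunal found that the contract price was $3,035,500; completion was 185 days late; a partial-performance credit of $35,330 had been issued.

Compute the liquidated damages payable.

$607,100

First 59 days: 59 × $1,900 = $112,100
Remaining days: (185 − 59) × $4,350 = $548,100
Accrued per-day damages: $112,100 + $548,100 = $660,200
Less partial-performance credit: $660,200 − $35,330 = $624,870
Cap: 20% of $3,035,500 = $607,100
Cap at $607,100: $624,870 exceeds the cap → $607,100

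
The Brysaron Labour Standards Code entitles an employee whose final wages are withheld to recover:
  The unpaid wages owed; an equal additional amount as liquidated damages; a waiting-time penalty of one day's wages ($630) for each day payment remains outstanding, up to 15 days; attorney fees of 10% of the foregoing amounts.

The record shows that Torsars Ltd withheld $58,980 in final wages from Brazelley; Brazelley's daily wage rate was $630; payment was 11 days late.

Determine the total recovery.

$137,379

Liquidated damages (equal amount): $58,980
Penalty days: min(11, 15) = 11
Waiting-time penalty: 11 × $630 = $6,930
Subtotal: $58,980 + $58,980 + $6,930 = $124,890
Attorney fees: 10% of $124,890 = $12,489
Total award: $124,890 + $12,489 = $137,379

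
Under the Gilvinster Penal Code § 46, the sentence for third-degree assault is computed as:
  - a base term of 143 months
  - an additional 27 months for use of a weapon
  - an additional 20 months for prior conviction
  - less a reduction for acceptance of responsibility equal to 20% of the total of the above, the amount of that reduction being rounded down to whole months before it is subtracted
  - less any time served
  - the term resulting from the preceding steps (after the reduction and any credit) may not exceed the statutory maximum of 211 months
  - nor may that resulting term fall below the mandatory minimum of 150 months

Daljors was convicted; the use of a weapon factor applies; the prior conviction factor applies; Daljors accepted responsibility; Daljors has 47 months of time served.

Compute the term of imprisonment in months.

150 months

Use of a weapon enhancement: +27 months
Prior conviction enhancement: +20 months
Adjusted term: 143 months + 27 months + 20 months = 190 months
Acceptance of responsibility reduction: 20% of 190 months = 38 months (rounded down)
After reduction: 190 − 38 = 152 months
Less time served: 152 months − 47 months = 105 months
Cap at 211 months: 105 months is within the cap, no reduction.
Minimum 150 months: 105 months is below the minimum → 150 months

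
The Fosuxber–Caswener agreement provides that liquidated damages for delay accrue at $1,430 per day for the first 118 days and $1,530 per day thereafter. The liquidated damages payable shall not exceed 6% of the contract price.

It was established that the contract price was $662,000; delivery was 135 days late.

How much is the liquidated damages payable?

$39,720

First 118 days: 118 × $1,430 = $168,740
Remaining days: (135 − 118) × $1,530 = $26,010
Accrued per-day damages: $168,740 + $26,010 = $194,750
Cap: 6% of $662,000 = $39,720
Cap at $39,720: $194,750 exceeds the cap → $39,720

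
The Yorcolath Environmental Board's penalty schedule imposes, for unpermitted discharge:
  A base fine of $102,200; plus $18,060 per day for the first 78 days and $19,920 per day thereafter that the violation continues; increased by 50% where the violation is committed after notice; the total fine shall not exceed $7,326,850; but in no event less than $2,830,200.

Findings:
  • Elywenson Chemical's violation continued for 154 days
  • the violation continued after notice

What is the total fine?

First 78 days: 78 × $18,060 = $1,408,680
Remaining days: (154 − 78) × $19,920 = $1,513,920
Per-day component: $1,408,680 + $1,513,920 = $2,922,600
Base plus per-day: $102,200 + $2,922,600 = $3,024,800
Enhancement: 50% of $3,024,800 = $1,512,400
Enhanced fine: $3,024,800 + $1,512,400 = $4,537,200
Cap at $7,326,850: $4,537,200 is within the cap, no reduction.
Minimum $2,830,200: $4,537,200 meets the minimum, no increase.

$4,537,200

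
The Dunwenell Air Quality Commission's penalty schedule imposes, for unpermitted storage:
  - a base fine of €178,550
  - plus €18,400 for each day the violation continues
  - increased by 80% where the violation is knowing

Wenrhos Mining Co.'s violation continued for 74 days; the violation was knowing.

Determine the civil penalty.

€2,772,270

Per-day component: 74 × €18,400 = €1,361,600
Base plus per-day: €178,550 + €1,361,600 = €1,540,150
Enhancement: 80% of €1,540,150 = €1,232,120
Enhanced fine: €1,540,150 + €1,232,120 = €2,772,270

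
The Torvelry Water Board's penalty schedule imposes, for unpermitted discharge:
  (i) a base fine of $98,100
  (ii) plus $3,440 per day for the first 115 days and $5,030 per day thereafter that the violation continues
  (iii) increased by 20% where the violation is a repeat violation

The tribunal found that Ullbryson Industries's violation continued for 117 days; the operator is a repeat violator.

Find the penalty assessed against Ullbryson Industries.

$604,512

First 115 days: 115 × $3,440 = $395,600
Remaining days: (117 − 115) × $5,030 = $10,060
Per-day component: $395,600 + $10,060 = $405,660
Base plus per-day: $98,100 + $405,660 = $503,760
Enhancement: 20% of $503,760 = $100,752
Enhanced fine: $503,760 + $100,752 = $604,512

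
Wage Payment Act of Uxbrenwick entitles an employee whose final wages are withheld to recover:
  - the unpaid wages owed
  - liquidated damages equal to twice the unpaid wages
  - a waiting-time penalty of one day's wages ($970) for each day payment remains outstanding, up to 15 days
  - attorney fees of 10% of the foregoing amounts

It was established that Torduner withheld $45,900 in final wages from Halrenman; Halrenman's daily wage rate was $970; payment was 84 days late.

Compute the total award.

$167,475

Doubled: 2 × $45,900 = $91,800
Penalty days: min(84, 15) = 15
Waiting-time penalty: 15 × $970 = $14,550
Subtotal: $45,900 + $91,800 + $14,550 = $152,250
Attorney fees: 10% of $152,250 = $15,225
Total award: $152,250 + $15,225 = $167,475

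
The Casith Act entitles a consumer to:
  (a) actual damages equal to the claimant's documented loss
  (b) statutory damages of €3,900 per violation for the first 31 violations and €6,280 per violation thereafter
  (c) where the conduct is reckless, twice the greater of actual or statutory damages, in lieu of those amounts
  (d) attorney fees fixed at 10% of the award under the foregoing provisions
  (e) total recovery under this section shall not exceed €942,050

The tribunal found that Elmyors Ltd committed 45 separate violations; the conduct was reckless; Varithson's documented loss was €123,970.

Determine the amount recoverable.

First 31 violations: 31 × €3,900 = €120,900
Remaining violations: (45 − 31) × €6,280 = €87,920
Statutory damages: €120,900 + €87,920 = €208,820
Greater of actual damages (€123,970) or statutory damages (€208,820): €208,820
Doubled: 2 × €208,820 = €417,640
Attorney fees: 10% of €417,640 = €41,764
Total before cap: €417,640 + €41,764 = €459,404
Cap at €942,050: €459,404 is within the cap, no reduction.

€459,404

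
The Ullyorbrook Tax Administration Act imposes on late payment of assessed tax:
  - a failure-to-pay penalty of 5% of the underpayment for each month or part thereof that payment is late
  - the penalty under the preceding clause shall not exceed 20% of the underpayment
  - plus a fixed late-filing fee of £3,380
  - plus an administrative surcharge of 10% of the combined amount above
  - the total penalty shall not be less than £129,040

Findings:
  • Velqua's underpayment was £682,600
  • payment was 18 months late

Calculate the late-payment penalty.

£153,890

Accrued rate: 5% × 18 = 90%, capped at 20% → 20%
Failure-to-pay penalty: 20% of £682,600 = £136,520
Penalty before surcharge: £136,520 + £3,380 = £139,900
Administrative surcharge: 10% of £139,900 = £13,990
Total penalty: £139,900 + £13,990 = £153,890
Minimum £129,040: £153,890 meets the minimum, no increase.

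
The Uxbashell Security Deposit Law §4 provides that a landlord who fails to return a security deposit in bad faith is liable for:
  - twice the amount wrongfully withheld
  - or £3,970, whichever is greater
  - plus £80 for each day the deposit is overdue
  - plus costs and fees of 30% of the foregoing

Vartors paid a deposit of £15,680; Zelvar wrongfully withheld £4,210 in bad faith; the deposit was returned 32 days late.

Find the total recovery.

Doubled: 2 × £4,210 = £8,420
Minimum £3,970: £8,420 meets the minimum, no increase.
Late-return penalty: 32 × £80 = £2,560
Damages plus late penalty: £8,420 + £2,560 = £10,980
Costs and fees: 30% of £10,980 = £3,294
Total recovery: £10,980 + £3,294 = £14,274

£14,274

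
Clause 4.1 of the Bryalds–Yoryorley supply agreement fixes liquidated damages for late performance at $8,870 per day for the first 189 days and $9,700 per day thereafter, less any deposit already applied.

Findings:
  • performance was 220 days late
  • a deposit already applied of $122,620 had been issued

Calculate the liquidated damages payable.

First 189 days: 189 × $8,870 = $1,676,430
Remaining days: (220 − 189) × $9,700 = $300,700
Accrued per-day damages: $1,676,430 + $300,700 = $1,977,130
Less deposit already applied: $1,977,130 − $122,620 = $1,854,510

Liquidated damages: $1,854,510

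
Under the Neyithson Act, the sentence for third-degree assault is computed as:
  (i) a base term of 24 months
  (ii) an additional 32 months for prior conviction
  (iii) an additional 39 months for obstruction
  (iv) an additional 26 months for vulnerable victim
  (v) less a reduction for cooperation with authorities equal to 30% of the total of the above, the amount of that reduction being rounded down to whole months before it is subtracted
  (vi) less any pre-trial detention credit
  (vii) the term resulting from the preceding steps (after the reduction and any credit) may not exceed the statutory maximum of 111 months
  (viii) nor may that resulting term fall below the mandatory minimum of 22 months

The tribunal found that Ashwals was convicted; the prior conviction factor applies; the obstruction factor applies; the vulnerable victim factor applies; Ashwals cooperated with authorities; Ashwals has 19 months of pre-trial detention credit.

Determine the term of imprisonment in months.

Prior conviction enhancement: +32 months
Obstruction enhancement: +39 months
Vulnerable victim enhancement: +26 months
Adjusted term: 24 months + 32 months + 39 months + 26 months = 121 months
Cooperation with authorities reduction: 30% of 121 months = 36 months (rounded down)
After reduction: 121 − 36 = 85 months
Less pre-trial detention credit: 85 months − 19 months = 66 months
Cap at 111 months: 66 months is within the cap, no reduction.
Minimum 22 months: 66 months meets the minimum, no increase.

66 months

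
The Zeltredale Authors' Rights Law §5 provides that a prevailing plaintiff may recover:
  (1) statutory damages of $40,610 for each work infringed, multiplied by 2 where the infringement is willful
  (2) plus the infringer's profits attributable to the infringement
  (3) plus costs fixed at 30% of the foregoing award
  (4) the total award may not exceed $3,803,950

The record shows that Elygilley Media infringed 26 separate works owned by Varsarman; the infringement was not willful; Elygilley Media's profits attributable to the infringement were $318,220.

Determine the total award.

Statutory damages: 26 × $40,610 = $1,055,860
Infringement not willful: no ×2 enhancement.
Combined award: $1,055,860 + $318,220 = $1,374,080
Costs: 30% of $1,374,080 = $412,224
Award plus costs: $1,374,080 + $412,224 = $1,786,304
Cap at $3,803,950: $1,786,304 is within the cap, no reduction.

$1,786,304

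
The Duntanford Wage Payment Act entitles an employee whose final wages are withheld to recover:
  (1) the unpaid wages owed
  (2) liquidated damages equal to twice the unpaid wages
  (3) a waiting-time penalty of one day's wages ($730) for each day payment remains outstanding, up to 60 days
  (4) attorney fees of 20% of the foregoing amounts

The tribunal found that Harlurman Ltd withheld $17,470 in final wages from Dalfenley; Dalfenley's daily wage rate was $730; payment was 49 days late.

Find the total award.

Doubled: 2 × $17,470 = $34,940
Penalty days: min(49, 60) = 49
Waiting-time penalty: 49 × $730 = $35,770
Subtotal: $17,470 + $34,940 + $35,770 = $88,180
Attorney fees: 20% of $88,180 = $17,636
Total award: $88,180 + $17,636 = $105,816

$105,816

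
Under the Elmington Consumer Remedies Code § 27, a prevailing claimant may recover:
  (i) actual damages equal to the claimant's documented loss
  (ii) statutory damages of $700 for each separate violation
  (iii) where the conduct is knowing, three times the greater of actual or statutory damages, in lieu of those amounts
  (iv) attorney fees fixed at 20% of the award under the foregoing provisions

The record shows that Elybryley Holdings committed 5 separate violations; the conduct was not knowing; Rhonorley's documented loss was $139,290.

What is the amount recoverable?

Statutory damages: 5 × $700 = $3,500
Conduct not knowing: the in-lieu enhancement does not apply.
Actual plus statutory damages: $139,290 + $3,500 = $142,790
Attorney fees: 20% of $142,790 = $28,558
Total recovery: $142,790 + $28,558 = $171,348

$171,348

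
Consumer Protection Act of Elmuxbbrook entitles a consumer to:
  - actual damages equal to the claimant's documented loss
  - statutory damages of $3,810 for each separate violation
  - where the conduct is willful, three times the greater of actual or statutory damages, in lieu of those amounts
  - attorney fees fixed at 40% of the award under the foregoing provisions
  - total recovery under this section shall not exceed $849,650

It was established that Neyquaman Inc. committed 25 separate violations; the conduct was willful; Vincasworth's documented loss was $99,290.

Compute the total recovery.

Statutory damages: 25 × $3,810 = $95,250
Greater of actual damages ($99,290) or statutory damages ($95,250): $99,290
Trebled: 3 × $99,290 = $297,870
Attorney fees: 40% of $297,870 = $119,148
Total before cap: $297,870 + $119,148 = $417,018
Cap at $849,650: $417,018 is within the cap, no reduction.

Total recovery: $417,018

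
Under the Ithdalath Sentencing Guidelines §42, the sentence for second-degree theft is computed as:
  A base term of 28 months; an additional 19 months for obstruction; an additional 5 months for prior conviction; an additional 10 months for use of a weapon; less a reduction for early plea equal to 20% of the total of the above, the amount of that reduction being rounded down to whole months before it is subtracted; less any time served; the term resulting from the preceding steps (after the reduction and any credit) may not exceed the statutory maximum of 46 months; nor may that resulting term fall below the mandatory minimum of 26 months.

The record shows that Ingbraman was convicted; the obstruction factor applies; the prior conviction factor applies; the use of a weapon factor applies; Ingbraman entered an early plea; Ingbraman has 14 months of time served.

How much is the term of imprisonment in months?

Obstruction enhancement: +19 months
Prior conviction enhancement: +5 months
Use of a weapon enhancement: +10 months
Adjusted term: 28 months + 19 months + 5 months + 10 months = 62 months
Early plea reduction: 20% of 62 months = 12 months (rounded down)
After reduction: 62 − 12 = 50 months
Less time served: 50 months − 14 months = 36 months
Cap at 46 months: 36 months is within the cap, no reduction.
Minimum 26 months: 36 months meets the minimum, no increase.

Sentence: 36 months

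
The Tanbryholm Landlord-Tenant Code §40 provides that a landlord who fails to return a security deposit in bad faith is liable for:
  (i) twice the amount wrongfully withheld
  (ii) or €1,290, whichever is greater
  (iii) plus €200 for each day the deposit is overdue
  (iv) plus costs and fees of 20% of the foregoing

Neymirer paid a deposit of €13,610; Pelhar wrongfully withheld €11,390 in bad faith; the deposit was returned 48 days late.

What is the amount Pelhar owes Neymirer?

€38,856

Doubled: 2 × €11,390 = €22,780
Minimum €1,290: €22,780 meets the minimum, no increase.
Late-return penalty: 48 × €200 = €9,600
Damages plus late penalty: €22,780 + €9,600 = €32,380
Costs and fees: 20% of €32,380 = €6,476
Total recovery: €32,380 + €6,476 = €38,856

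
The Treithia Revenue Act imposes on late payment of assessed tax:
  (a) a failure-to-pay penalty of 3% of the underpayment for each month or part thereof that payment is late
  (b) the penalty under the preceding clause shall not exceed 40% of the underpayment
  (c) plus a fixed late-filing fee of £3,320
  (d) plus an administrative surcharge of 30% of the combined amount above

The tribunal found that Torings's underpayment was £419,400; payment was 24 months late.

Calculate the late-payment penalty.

Accrued rate: 3% × 24 = 72%, capped at 40% → 40%
Failure-to-pay penalty: 40% of £419,400 = £167,760
Penalty before surcharge: £167,760 + £3,320 = £171,080
Administrative surcharge: 30% of £171,080 = £51,324
Total penalty: £171,080 + £51,324 = £222,404

Penalty: £222,404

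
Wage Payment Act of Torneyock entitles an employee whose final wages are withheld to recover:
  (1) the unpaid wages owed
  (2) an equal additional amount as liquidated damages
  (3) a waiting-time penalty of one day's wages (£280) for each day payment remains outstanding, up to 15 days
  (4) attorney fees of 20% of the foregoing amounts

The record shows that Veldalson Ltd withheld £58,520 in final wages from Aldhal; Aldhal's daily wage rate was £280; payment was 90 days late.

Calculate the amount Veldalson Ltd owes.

Liquidated damages (equal amount): £58,520
Penalty days: min(90, 15) = 15
Waiting-time penalty: 15 × £280 = £4,200
Subtotal: £58,520 + £58,520 + £4,200 = £121,240
Attorney fees: 20% of £121,240 = £24,248
Total award: £121,240 + £24,248 = £145,488

£145,488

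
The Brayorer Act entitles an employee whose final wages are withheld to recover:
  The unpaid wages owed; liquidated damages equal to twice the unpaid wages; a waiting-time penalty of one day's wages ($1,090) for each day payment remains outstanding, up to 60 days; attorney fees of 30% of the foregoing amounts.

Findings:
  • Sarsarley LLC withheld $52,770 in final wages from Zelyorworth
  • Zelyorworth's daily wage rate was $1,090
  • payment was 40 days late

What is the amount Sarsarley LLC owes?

Doubled: 2 × $52,770 = $105,540
Penalty days: min(40, 60) = 40
Waiting-time penalty: 40 × $1,090 = $43,600
Subtotal: $52,770 + $105,540 + $43,600 = $201,910
Attorney fees: 30% of $201,910 = $60,573
Total award: $201,910 + $60,573 = $262,483

$262,483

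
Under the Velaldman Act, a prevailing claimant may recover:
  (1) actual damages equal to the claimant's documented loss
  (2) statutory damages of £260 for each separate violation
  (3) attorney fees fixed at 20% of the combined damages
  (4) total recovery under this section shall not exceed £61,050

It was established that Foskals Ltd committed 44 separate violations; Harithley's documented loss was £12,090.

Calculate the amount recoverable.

Statutory damages: 44 × £260 = £11,440
Combined damages: £12,090 + £11,440 = £23,530
Attorney fees: 20% of £23,530 = £4,706
Total before cap: £23,530 + £4,706 = £28,236
Cap at £61,050: £28,236 is within the cap, no reduction.

Total recovery: £28,236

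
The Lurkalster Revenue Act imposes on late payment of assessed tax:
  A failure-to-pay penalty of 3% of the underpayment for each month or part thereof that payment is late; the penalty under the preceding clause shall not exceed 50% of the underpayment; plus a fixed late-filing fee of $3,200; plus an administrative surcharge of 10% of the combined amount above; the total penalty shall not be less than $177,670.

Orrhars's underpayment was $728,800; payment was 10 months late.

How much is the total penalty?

Accrued rate: 3% × 10 = 30%, capped at 50% → 30%
Failure-to-pay penalty: 30% of $728,800 = $218,640
Penalty before surcharge: $218,640 + $3,200 = $221,840
Administrative surcharge: 10% of $221,840 = $22,184
Total penalty: $221,840 + $22,184 = $244,024
Minimum $177,670: $244,024 meets the minimum, no increase.

$244,024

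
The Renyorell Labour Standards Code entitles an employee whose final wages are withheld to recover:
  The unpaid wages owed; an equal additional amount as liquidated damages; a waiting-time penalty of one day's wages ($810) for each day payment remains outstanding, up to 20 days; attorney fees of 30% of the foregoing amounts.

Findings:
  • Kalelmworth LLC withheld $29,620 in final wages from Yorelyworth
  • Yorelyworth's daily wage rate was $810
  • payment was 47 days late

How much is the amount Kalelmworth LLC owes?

Liquidated damages (equal amount): $29,620
Penalty days: min(47, 20) = 20
Waiting-time penalty: 20 × $810 = $16,200
Subtotal: $29,620 + $29,620 + $16,200 = $75,440
Attorney fees: 30% of $75,440 = $22,632
Total award: $75,440 + $22,632 = $98,072

$98,072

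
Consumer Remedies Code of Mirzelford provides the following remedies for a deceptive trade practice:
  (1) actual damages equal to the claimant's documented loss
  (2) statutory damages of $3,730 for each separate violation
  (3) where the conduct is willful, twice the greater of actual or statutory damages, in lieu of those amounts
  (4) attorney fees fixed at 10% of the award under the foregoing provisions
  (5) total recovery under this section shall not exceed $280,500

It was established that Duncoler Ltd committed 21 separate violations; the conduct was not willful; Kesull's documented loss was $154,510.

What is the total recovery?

Statutory damages: 21 × $3,730 = $78,330
Conduct not willful: the in-lieu enhancement does not apply.
Actual plus statutory damages: $154,510 + $78,330 = $232,840
Attorney fees: 10% of $232,840 = $23,284
Total before cap: $232,840 + $23,284 = $256,124
Cap at $280,500: $256,124 is within the cap, no reduction.

Total recovery: $256,124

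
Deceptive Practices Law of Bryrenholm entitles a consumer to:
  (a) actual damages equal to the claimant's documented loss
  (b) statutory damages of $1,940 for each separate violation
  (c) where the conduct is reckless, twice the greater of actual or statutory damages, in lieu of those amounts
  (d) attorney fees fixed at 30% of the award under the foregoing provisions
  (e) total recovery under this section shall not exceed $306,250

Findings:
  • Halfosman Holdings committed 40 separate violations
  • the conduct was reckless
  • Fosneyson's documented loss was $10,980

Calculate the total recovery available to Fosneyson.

Statutory damages: 40 × $1,940 = $77,600
Greater of actual damages ($10,980) or statutory damages ($77,600): $77,600
Doubled: 2 × $77,600 = $155,200
Attorney fees: 30% of $155,200 = $46,560
Total before cap: $155,200 + $46,560 = $201,760
Cap at $306,250: $201,760 is within the cap, no reduction.

$201,760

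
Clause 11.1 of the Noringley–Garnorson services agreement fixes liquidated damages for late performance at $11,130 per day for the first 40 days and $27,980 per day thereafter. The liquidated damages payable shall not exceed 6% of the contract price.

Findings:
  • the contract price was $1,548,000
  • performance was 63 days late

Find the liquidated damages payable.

$92,880

First 40 days: 40 × $11,130 = $445,200
Remaining days: (63 − 40) × $27,980 = $643,540
Accrued per-day damages: $445,200 + $643,540 = $1,088,740
Cap: 6% of $1,548,000 = $92,880
Cap at $92,880: $1,088,740 exceeds the cap → $92,880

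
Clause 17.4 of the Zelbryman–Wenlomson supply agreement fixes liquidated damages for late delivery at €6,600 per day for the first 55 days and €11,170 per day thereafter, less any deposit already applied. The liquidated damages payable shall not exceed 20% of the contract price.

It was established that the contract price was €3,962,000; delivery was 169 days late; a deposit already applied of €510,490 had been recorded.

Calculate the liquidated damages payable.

€792,400

First 55 days: 55 × €6,600 = €363,000
Remaining days: (169 − 55) × €11,170 = €1,273,380
Accrued per-day damages: €363,000 + €1,273,380 = €1,636,380
Less deposit already applied: €1,636,380 − €510,490 = €1,125,890
Cap: 20% of €3,962,000 = €792,400
Cap at €792,400: €1,125,890 exceeds the cap → €792,400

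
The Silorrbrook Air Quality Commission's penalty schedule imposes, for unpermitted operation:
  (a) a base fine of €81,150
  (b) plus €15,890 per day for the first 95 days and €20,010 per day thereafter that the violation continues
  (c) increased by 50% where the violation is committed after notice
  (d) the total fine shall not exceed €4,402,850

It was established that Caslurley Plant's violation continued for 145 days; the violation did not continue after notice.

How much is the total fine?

€2,591,200

First 95 days: 95 × €15,890 = €1,509,550
Remaining days: (145 − 95) × €20,010 = €1,000,500
Per-day component: €1,509,550 + €1,000,500 = €2,510,050
Base plus per-day: €81,150 + €2,510,050 = €2,591,200
The violation did not continue after notice: no 50% increase.
Cap at €4,402,850: €2,591,200 is within the cap, no reduction.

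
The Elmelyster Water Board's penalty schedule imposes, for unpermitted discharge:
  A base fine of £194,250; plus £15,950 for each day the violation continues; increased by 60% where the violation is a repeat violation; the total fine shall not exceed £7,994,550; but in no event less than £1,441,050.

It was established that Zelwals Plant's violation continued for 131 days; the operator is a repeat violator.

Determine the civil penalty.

Per-day component: 131 × £15,950 = £2,089,450
Base plus per-day: £194,250 + £2,089,450 = £2,283,700
Enhancement: 60% of £2,283,700 = £1,370,220
Enhanced fine: £2,283,700 + £1,370,220 = £3,653,920
Cap at £7,994,550: £3,653,920 is within the cap, no reduction.
Minimum £1,441,050: £3,653,920 meets the minimum, no increase.

Civil penalty: £3,653,920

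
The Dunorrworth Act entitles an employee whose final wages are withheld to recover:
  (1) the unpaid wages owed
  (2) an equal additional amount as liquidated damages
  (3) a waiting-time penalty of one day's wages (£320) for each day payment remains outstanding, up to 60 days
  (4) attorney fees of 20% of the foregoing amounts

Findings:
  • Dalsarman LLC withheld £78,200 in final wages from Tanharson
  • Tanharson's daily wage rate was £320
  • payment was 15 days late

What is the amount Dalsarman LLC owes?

Liquidated damages (equal amount): £78,200
Penalty days: min(15, 60) = 15
Waiting-time penalty: 15 × £320 = £4,800
Subtotal: £78,200 + £78,200 + £4,800 = £161,200
Attorney fees: 20% of £161,200 = £32,240
Total award: £161,200 + £32,240 = £193,440

£193,440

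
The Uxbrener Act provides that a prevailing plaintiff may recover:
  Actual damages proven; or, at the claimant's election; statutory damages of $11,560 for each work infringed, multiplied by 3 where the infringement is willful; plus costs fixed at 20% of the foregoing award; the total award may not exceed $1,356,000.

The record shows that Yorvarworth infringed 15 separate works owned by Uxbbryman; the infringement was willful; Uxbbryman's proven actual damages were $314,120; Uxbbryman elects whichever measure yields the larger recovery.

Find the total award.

Statutory damages: 15 × $11,560 = $173,400
Trebled: 3 × $173,400 = $520,200
Greater of actual damages ($314,120) or enhanced statutory damages ($520,200): $520,200
Costs: 20% of $520,200 = $104,040
Award plus costs: $520,200 + $104,040 = $624,240
Cap at $1,356,000: $624,240 is within the cap, no reduction.

Award: $624,240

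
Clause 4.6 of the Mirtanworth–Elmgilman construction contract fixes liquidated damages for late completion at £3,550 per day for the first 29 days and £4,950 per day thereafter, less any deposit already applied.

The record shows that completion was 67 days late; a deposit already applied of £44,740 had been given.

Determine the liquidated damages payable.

First 29 days: 29 × £3,550 = £102,950
Remaining days: (67 − 29) × £4,950 = £188,100
Accrued per-day damages: £102,950 + £188,100 = £291,050
Less deposit already applied: £291,050 − £44,740 = £246,310

Liquidated damages: £246,310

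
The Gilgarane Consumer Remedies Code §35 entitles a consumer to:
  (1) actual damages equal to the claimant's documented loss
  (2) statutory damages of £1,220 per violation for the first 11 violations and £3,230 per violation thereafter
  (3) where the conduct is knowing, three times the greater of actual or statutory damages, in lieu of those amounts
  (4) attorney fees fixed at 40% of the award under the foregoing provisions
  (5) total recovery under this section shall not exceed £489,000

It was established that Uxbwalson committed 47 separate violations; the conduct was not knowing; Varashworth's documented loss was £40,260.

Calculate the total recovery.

£237,944

First 11 violations: 11 × £1,220 = £13,420
Remaining violations: (47 − 11) × £3,230 = £116,280
Statutory damages: £13,420 + £116,280 = £129,700
Conduct not knowing: the in-lieu enhancement does not apply.
Actual plus statutory damages: £40,260 + £129,700 = £169,960
Attorney fees: 40% of £169,960 = £67,984
Total before cap: £169,960 + £67,984 = £237,944
Cap at £489,000: £237,944 is within the cap, no reduction.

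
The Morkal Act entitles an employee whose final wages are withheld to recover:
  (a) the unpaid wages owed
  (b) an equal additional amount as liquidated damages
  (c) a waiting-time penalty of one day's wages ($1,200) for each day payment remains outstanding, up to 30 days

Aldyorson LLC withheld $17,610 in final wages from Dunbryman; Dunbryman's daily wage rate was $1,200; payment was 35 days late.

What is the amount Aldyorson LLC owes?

Liquidated damages (equal amount): $17,610
Penalty days: min(35, 30) = 30
Waiting-time penalty: 30 × $1,200 = $36,000
Total award: $17,610 + $17,610 + $36,000 = $71,220

Total award: $71,220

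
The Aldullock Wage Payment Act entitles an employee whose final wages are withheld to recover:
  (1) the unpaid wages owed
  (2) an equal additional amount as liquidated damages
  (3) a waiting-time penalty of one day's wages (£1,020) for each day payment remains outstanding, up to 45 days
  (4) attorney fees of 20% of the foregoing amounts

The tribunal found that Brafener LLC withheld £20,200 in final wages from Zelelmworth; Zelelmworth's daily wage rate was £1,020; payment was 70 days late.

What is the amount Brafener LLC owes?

£103,560

Liquidated damages (equal amount): £20,200
Penalty days: min(70, 45) = 45
Waiting-time penalty: 45 × £1,020 = £45,900
Subtotal: £20,200 + £20,200 + £45,900 = £86,300
Attorney fees: 20% of £86,300 = £17,260
Total award: £86,300 + £17,260 = £103,560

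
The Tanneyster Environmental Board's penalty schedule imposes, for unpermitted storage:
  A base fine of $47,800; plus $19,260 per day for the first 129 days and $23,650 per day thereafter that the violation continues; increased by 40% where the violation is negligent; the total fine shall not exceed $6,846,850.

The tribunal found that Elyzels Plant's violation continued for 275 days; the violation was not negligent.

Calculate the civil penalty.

$5,985,240

First 129 days: 129 × $19,260 = $2,484,540
Remaining days: (275 − 129) × $23,650 = $3,452,900
Per-day component: $2,484,540 + $3,452,900 = $5,937,440
Base plus per-day: $47,800 + $5,937,440 = $5,985,240
The violation was not negligent: no 40% increase.
Cap at $6,846,850: $5,985,240 is within the cap, no reduction.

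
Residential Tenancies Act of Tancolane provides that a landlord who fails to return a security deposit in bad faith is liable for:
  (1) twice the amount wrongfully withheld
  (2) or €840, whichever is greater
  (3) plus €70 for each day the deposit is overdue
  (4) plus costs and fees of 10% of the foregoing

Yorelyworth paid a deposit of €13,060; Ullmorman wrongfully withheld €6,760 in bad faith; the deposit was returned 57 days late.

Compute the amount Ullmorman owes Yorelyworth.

Doubled: 2 × €6,760 = €13,520
Minimum €840: €13,520 meets the minimum, no increase.
Late-return penalty: 57 × €70 = €3,990
Damages plus late penalty: €13,520 + €3,990 = €17,510
Costs and fees: 10% of €17,510 = €1,751
Total recovery: €17,510 + €1,751 = €19,261

€19,261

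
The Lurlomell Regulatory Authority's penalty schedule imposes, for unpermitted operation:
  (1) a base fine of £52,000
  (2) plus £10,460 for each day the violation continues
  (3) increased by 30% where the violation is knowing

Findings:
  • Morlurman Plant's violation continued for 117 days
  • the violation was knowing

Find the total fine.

£1,658,566

Per-day component: 117 × £10,460 = £1,223,820
Base plus per-day: £52,000 + £1,223,820 = £1,275,820
Enhancement: 30% of £1,275,820 = £382,746
Enhanced fine: £1,275,820 + £382,746 = £1,658,566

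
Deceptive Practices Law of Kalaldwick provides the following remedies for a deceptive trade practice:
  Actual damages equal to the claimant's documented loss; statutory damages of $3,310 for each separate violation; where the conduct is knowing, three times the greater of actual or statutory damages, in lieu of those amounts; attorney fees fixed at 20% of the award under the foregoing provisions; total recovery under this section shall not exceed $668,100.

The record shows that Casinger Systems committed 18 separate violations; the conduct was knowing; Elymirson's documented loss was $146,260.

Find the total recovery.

Total recovery: $526,536

Statutory damages: 18 × $3,310 = $59,580
Greater of actual damages ($146,260) or statutory damages ($59,580): $146,260
Trebled: 3 × $146,260 = $438,780
Attorney fees: 20% of $438,780 = $87,756
Total before cap: $438,780 + $87,756 = $526,536
Cap at $668,100: $526,536 is within the cap, no reduction.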